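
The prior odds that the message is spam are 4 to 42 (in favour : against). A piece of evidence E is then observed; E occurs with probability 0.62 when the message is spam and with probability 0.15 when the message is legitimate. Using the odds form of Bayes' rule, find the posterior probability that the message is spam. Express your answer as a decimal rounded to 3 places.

Posterior probability ≈ 0.282

Prior odds = 4/42 = 0.095238. In log-odds, ln(0.095238) = -2.3514.
Add log likelihood ratio: ln(4.1333) = 1.4191.
Posterior log-odds = -0.93229, so posterior odds = exp(-0.93229) = 0.39365. Converting, P(H|E) = 0.39365/1.3937 = 0.282.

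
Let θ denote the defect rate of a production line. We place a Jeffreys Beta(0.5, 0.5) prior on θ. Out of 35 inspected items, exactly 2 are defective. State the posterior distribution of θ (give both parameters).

The binomial likelihood is conjugate to the Beta prior: with 2 successes and 33 failures, the posterior is Beta(0.5+2, 0.5+33) = Beta(2.5, 33.5).

Posterior: Beta(2.5, 33.5)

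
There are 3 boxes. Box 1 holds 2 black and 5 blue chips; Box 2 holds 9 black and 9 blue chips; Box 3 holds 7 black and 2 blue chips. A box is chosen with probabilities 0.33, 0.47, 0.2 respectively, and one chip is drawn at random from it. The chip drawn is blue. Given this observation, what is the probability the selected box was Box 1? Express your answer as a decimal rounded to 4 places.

Tabulate prior·likelihood by source: [1] prior 0.33, lik 0.7143, product 0.2357; [2] prior 0.47, lik 0.5, product 0.2350; [3] prior 0.2, lik 0.2222, product 0.04444.
Normalizing constant = 0.51516; the posterior for Box 1 is its product over the sum, 0.2357/0.51516 = 0.4576.

Posterior probability ≈ 0.4576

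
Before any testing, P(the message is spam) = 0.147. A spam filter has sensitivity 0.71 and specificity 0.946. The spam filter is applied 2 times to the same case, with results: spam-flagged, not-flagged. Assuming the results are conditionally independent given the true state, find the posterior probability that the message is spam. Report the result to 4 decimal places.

Let H be the event that the message is spam; start with P(H) = 0.147. P('spam-flagged'|H) = 0.71, P('spam-flagged'|¬H) = 0.054.
Update on result 1 ('spam-flagged'): P(H) ← 0.71·0.1470 / (0.71·0.1470 + 0.054·0.8530) = 0.10437/0.15043 = 0.6938.
Update on result 2 ('not-flagged'): P(H) ← 0.29·0.6938 / (0.29·0.6938 + 0.946·0.3062) = 0.20120/0.49087 = 0.4099.

Posterior P(H) ≈ 0.4099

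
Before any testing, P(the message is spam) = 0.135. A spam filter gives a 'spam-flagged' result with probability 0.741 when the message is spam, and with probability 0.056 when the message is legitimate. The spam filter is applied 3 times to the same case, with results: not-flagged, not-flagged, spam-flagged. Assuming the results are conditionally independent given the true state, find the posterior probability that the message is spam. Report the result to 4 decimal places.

Posterior P(H) ≈ 0.1345

Let H be the event that the message is spam; start with P(H) = 0.135. P('spam-flagged'|H) = 0.741, P('spam-flagged'|¬H) = 0.056.
Update on result 1 ('not-flagged'): P(H) ← 0.259·0.1350 / (0.259·0.1350 + 0.944·0.8650) = 0.034965/0.85152 = 0.0411.
Update on result 2 ('not-flagged'): P(H) ← 0.259·0.0411 / (0.259·0.0411 + 0.944·0.9589) = 0.010635/0.91587 = 0.0116.
Update on result 3 ('spam-flagged'): P(H) ← 0.741·0.0116 / (0.741·0.0116 + 0.056·0.9884) = 0.0086044/0.063954 = 0.1345.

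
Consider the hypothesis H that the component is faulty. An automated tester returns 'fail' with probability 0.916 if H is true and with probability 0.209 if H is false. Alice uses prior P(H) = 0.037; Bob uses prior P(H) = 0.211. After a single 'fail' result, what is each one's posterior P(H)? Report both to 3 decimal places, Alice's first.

Alice: 0.144; Bob: 0.540

The likelihood ratio for a 'fail' result is 0.916/0.209 = 4.3828.
Alice: prior odds 0.037/0.963 = 0.038422; posterior odds 0.16839; posterior probability 0.144.
Bob: prior odds 0.211/0.789 = 0.26743; posterior odds 1.1721; posterior probability 0.540.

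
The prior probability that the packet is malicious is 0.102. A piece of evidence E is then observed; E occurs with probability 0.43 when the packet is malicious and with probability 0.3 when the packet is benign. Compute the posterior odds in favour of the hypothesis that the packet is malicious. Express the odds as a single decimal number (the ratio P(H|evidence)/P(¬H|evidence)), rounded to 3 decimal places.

Prior odds = 0.102/(1−0.102) = 0.11359. In log-odds, ln(0.11359) = -2.1752.
Add log likelihood ratio: ln(1.4333) = 0.36000.
Posterior log-odds = -1.8152, so posterior odds = exp(-1.8152) = 0.16281.

Posterior odds ≈ 0.163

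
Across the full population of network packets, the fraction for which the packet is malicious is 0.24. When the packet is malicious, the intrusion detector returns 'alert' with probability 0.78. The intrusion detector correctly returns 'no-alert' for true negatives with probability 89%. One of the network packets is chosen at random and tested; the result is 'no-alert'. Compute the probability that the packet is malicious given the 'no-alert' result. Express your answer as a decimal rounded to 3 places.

P(H | E) ≈ 0.072

Write H for 'the packet is malicious'. Prior odds H:¬H = 0.24/0.76 = 0.31579. For the 'no-alert' outcome, the likelihood ratio is 0.22/0.89 = 0.24719.
Posterior odds = 0.31579 × 0.24719 = 0.078060, so P(H|E) = 0.078060/(1+0.078060) = 0.072.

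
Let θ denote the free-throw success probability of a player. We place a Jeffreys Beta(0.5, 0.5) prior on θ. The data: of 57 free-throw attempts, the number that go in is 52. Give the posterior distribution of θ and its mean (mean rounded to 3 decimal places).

Posterior: Beta(52.5, 5.5); mean ≈ 0.905

The binomial likelihood is conjugate to the Beta prior: with 52 successes and 5 failures, the posterior is Beta(0.5+52, 0.5+5) = Beta(52.5, 5.5).
E[θ | data] = 52.5/(52.5+5.5) = 0.905.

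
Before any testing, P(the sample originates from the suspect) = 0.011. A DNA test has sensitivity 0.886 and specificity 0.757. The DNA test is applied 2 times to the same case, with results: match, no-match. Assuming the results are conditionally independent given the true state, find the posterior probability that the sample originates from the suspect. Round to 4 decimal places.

With H the event that the sample originates from the suspect, the joint likelihood of the observed sequence is P(data|H) = 0.886·0.114 = 0.10100 and P(data|¬H) = 0.243·0.757 = 0.18395.
Bayes: P(H|data) = 0.011·0.10100 / (0.011·0.10100 + 0.989·0.18395) = 0.0011110/0.18304 = 0.0061.

Posterior P(H) ≈ 0.0061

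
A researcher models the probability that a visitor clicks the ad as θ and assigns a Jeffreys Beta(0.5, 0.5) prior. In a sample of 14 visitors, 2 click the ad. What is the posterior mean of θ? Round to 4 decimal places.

Posterior mean ≈ 0.1667

The binomial likelihood is conjugate to the Beta prior: with 2 successes and 12 failures, the posterior is Beta(0.5+2, 0.5+12) = Beta(2.5, 12.5).
E[θ | data] = 2.5/(2.5+12.5) = 0.1667.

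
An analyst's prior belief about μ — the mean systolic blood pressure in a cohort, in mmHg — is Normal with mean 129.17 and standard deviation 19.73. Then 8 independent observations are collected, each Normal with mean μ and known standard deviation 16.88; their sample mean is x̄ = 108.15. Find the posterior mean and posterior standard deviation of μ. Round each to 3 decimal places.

Posterior mean ≈ 109.912; posterior SD ≈ 5.712

Prior precision 1/τ₀² = 1/19.73² = 0.00256889; data precision n/σ² = 8/16.88² = 0.0280766.
Posterior precision = 0.00256889 + 0.0280766 = 0.0306455, giving posterior SD = 1/√0.0306455 = 5.712.
Posterior mean = (0.00256889·129.17 + 0.0280766·108.15) / 0.0306455 = 109.912.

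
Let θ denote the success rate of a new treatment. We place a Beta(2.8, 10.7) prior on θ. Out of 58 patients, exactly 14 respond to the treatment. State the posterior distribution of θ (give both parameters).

Observing 14 successes and 44 failures updates Beta(2.8, 10.7) by adding the success and failure counts to the two shape parameters: α = 2.8+14 = 16.8, β = 10.7+44 = 54.7.

Posterior: Beta(16.8, 54.7)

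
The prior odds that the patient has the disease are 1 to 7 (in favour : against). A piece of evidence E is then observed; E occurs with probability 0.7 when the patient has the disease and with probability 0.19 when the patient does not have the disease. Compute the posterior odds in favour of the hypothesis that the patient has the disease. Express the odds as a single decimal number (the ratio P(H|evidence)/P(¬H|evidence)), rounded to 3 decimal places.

Prior odds = 1/7 = 0.14286. In log-odds, ln(0.14286) = -1.9459.
Add log likelihood ratio: ln(3.6842) = 1.3041.
Posterior log-odds = -0.64185, so posterior odds = exp(-0.64185) = 0.52632.

Posterior odds ≈ 0.526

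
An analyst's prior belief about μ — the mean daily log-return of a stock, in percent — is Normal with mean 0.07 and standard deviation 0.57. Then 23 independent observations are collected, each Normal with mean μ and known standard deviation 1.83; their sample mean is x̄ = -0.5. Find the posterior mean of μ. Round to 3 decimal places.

With known σ, the Normal prior is conjugate. Weight on the data is w = (n/σ²)/(n/σ² + 1/τ₀²) = 6.86793/(6.86793+3.07787) = 0.69054.
Posterior mean = w·x̄ + (1−w)·μ₀ = 0.69054·-0.5 + 0.30946·0.07 = -0.324.

Posterior mean ≈ -0.324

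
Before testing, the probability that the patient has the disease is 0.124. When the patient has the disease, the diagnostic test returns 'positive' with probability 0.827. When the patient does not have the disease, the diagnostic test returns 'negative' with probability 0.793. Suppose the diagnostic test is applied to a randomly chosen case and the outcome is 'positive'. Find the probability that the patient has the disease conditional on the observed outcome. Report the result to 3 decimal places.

P(H | E) ≈ 0.361

Write H for 'the patient has the disease'. Prior odds H:¬H = 0.124/0.876 = 0.14155. For the 'positive' outcome, the likelihood ratio is 0.827/0.207 = 3.9952.
Posterior odds = 0.14155 × 3.9952 = 0.56553, so P(H|E) = 0.56553/(1+0.56553) = 0.361.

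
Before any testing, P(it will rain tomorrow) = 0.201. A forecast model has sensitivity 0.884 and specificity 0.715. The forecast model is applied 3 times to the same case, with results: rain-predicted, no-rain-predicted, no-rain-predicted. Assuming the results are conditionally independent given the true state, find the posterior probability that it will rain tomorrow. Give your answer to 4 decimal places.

Posterior P(H) ≈ 0.0201

Let H be the event that it will rain tomorrow; start with P(H) = 0.201. P('rain-predicted'|H) = 0.884, P('rain-predicted'|¬H) = 0.285.
Update on result 1 ('rain-predicted'): P(H) ← 0.884·0.2010 / (0.884·0.2010 + 0.285·0.7990) = 0.17768/0.40540 = 0.4383.
Update on result 2 ('no-rain-predicted'): P(H) ← 0.116·0.4383 / (0.116·0.4383 + 0.715·0.5617) = 0.050842/0.45246 = 0.1124.
Update on result 3 ('no-rain-predicted'): P(H) ← 0.116·0.1124 / (0.116·0.1124 + 0.715·0.8876) = 0.013035/0.64769 = 0.0201.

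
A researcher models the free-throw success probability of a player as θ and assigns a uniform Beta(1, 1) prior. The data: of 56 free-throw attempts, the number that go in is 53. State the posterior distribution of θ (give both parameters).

Posterior: Beta(54, 4)

Observing 53 successes and 3 failures updates Beta(1, 1) by adding the success and failure counts to the two shape parameters: α = 1+53 = 54, β = 1+3 = 4.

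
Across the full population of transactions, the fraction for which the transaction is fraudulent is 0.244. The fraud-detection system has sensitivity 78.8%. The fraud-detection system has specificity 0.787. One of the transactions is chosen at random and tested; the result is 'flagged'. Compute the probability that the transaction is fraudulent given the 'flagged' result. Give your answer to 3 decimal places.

Let H be the event that the transaction is fraudulent. P(H) = 0.244, so P(¬H) = 0.756. With E the 'flagged' result, P(E|H) = 0.788 and P(E|¬H) = 0.213.
P(E) = 0.788·0.244 + 0.213·0.756 = 0.19227 + 0.16103 = 0.35330.
By Bayes' theorem, P(H|E) = 0.19227 / 0.35330 = 0.544.

P(H | E) ≈ 0.544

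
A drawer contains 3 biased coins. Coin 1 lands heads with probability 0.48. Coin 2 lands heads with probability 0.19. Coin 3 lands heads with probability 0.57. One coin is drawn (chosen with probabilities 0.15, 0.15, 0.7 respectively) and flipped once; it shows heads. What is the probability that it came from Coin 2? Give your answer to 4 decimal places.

P(heads|C1) = 0.48; P(heads|C2) = 0.19; P(heads|C3) = 0.57.
Prior × likelihood for each source: 0.15·0.48=0.07200, 0.15·0.19=0.02850, 0.7·0.57=0.3990. Summing gives P(heads) = 0.49950.
P(Coin 2 | heads) = 0.02850 / 0.49950 = 0.0571.

Posterior probability ≈ 0.0571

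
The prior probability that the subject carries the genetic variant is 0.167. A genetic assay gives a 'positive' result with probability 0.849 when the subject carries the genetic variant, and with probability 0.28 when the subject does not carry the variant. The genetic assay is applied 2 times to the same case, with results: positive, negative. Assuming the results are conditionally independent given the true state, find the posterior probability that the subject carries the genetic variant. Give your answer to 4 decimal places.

Let H be the event that the subject carries the genetic variant; start with P(H) = 0.167. P('positive'|H) = 0.849, P('positive'|¬H) = 0.28.
Update on result 1 ('positive'): P(H) ← 0.849·0.1670 / (0.849·0.1670 + 0.28·0.8330) = 0.14178/0.37502 = 0.3781.
Update on result 2 ('negative'): P(H) ← 0.151·0.3781 / (0.151·0.3781 + 0.72·0.6219) = 0.057088/0.50488 = 0.1131.

Posterior P(H) ≈ 0.1131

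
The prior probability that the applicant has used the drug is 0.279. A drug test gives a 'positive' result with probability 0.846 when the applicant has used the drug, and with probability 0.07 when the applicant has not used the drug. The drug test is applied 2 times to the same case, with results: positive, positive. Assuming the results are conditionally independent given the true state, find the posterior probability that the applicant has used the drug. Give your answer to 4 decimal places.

Posterior P(H) ≈ 0.9826

Let H be the event that the applicant has used the drug; start with P(H) = 0.279. P('positive'|H) = 0.846, P('positive'|¬H) = 0.07.
Update on result 1 ('positive'): P(H) ← 0.846·0.2790 / (0.846·0.2790 + 0.07·0.7210) = 0.23603/0.28650 = 0.8238.
Update on result 2 ('positive'): P(H) ← 0.846·0.8238 / (0.846·0.8238 + 0.07·0.1762) = 0.69697/0.70930 = 0.9826.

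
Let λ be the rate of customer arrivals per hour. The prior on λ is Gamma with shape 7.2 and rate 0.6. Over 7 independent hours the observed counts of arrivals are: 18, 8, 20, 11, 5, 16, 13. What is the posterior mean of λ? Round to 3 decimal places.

Total count ∑xᵢ = 91 over n = 7 hours.
Gamma is conjugate to the Poisson likelihood: posterior is Gamma(shape = 7.2+91 = 98.2, rate = 0.6+7 = 7.6).
E[λ | data] = 98.2/7.6 = 12.921.

Posterior mean ≈ 12.921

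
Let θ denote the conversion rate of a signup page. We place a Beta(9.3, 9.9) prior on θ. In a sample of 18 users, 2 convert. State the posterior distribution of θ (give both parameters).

Posterior: Beta(11.3, 25.9)

The binomial likelihood is conjugate to the Beta prior: with 2 successes and 16 failures, the posterior is Beta(9.3+2, 9.9+16) = Beta(11.3, 25.9).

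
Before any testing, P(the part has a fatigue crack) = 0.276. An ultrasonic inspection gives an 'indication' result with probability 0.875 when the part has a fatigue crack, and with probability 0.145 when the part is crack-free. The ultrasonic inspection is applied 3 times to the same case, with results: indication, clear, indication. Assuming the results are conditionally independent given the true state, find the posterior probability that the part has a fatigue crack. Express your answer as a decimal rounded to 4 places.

With H the event that the part has a fatigue crack, the joint likelihood of the observed sequence is P(data|H) = 0.875·0.125·0.875 = 0.095703 and P(data|¬H) = 0.145·0.855·0.145 = 0.017976.
Bayes: P(H|data) = 0.276·0.095703 / (0.276·0.095703 + 0.724·0.017976) = 0.026414/0.039429 = 0.6699.

Posterior P(H) ≈ 0.6699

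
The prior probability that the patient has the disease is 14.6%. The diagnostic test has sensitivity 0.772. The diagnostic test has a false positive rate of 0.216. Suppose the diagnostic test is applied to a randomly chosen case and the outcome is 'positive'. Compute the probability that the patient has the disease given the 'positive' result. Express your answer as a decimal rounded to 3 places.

P(H | E) ≈ 0.379

Write H for 'the patient has the disease'. Prior odds H:¬H = 0.146/0.854 = 0.17096. For the 'positive' outcome, the likelihood ratio is 0.772/0.216 = 3.5741.
Posterior odds = 0.17096 × 3.5741 = 0.61102, so P(H|E) = 0.61102/(1+0.61102) = 0.379.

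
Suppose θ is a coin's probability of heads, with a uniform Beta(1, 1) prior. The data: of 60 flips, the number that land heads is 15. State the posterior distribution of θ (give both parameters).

Posterior: Beta(16, 46)

Observing 15 successes and 45 failures updates Beta(1, 1) by adding the success and failure counts to the two shape parameters: α = 1+15 = 16, β = 1+45 = 46.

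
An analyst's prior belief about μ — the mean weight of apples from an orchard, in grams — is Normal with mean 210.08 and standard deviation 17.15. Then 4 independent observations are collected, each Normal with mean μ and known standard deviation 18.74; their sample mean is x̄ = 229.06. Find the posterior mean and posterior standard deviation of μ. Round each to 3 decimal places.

Prior precision 1/τ₀² = 1/17.15² = 0.00339994; data precision n/σ² = 4/18.74² = 0.0113899.
Posterior precision = 0.00339994 + 0.0113899 = 0.0147899, giving posterior SD = 1/√0.0147899 = 8.223.
Posterior mean = (0.00339994·210.08 + 0.0113899·229.06) / 0.0147899 = 224.697.

Posterior mean ≈ 224.697; posterior SD ≈ 8.223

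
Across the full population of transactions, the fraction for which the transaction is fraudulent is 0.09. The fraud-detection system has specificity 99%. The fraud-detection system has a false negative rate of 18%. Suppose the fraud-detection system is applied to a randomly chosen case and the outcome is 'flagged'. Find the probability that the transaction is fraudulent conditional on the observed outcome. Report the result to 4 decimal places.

Write H for 'the transaction is fraudulent'. Prior odds H:¬H = 0.09/0.91 = 0.098901. For the 'flagged' outcome, the likelihood ratio is 0.82/0.01 = 82.000.
Posterior odds = 0.098901 × 82.000 = 8.1099, so P(H|E) = 8.1099/(1+8.1099) = 0.8902.

P(H | E) ≈ 0.8902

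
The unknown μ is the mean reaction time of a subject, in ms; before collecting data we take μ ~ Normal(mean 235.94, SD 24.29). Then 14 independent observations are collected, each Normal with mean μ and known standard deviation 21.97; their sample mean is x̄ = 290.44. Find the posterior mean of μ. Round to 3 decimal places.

Prior precision 1/τ₀² = 1/24.29² = 0.00169490; data precision n/σ² = 14/21.97² = 0.0290047.
Posterior precision = 0.00169490 + 0.0290047 = 0.0306996.
Posterior mean = (0.00169490·235.94 + 0.0290047·290.44) / 0.0306996 = 287.431.

Posterior mean ≈ 287.431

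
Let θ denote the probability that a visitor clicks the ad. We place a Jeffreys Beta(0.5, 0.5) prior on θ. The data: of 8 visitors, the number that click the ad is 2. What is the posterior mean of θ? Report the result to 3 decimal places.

Posterior mean ≈ 0.278

The binomial likelihood is conjugate to the Beta prior: with 2 successes and 6 failures, the posterior is Beta(0.5+2, 0.5+6) = Beta(2.5, 6.5).
E[θ | data] = 2.5/(2.5+6.5) = 0.278.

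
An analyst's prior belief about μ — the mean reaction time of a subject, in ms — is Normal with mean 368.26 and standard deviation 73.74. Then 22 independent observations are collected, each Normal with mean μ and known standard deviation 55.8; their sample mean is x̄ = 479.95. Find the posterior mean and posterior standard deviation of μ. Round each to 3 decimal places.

Posterior mean ≈ 477.117; posterior SD ≈ 11.745

Prior precision 1/τ₀² = 1/73.74² = 0.00018391; data precision n/σ² = 22/55.8² = 0.00706569.
Posterior precision = 0.00018391 + 0.00706569 = 0.00724959, giving posterior SD = 1/√0.00724959 = 11.745.
Posterior mean = (0.00018391·368.26 + 0.00706569·479.95) / 0.00724959 = 477.117.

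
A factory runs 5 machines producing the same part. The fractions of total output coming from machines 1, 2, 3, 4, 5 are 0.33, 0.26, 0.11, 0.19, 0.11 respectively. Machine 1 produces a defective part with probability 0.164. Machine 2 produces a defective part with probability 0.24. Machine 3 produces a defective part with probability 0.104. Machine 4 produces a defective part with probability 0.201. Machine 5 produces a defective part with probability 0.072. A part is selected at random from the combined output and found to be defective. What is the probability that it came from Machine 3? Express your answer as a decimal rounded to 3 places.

Tabulate prior·likelihood by source: [1] prior 0.33, lik 0.164, product 0.05412; [2] prior 0.26, lik 0.24, product 0.06240; [3] prior 0.11, lik 0.104, product 0.01144; [4] prior 0.19, lik 0.201, product 0.03819; [5] prior 0.11, lik 0.072, product 0.007920.
Normalizing constant = 0.17407; the posterior for Machine 3 is its product over the sum, 0.01144/0.17407 = 0.066.

Posterior probability ≈ 0.066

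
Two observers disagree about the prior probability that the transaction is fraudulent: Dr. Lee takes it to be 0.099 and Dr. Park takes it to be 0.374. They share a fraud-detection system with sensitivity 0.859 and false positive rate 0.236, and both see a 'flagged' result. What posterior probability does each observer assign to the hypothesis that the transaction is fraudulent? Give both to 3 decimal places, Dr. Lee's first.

Dr. Lee: 0.286; Dr. Park: 0.685

P('+'|H) = 0.859, P('+'|¬H) = 0.236.
Dr. Lee: numerator 0.859·0.099 = 0.085041; evidence = 0.085041+0.236·0.901 = 0.29768; posterior = 0.286.
Dr. Park: numerator 0.859·0.374 = 0.32127; evidence = 0.32127+0.236·0.626 = 0.46900; posterior = 0.685.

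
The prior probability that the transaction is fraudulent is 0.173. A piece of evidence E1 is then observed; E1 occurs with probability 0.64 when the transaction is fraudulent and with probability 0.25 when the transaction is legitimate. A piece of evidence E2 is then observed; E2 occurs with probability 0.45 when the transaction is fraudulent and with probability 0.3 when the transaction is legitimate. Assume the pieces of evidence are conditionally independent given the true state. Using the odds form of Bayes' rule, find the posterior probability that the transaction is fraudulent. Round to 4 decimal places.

Posterior probability ≈ 0.4455

Prior odds = 0.173/(1−0.173) = 0.20919. In log-odds, ln(0.20919) = -1.5645.
Add log likelihood ratios: ln(2.5600) + ln(1.5000) = 1.3455.
Posterior log-odds = -0.21904, so posterior odds = exp(-0.21904) = 0.80329. Converting, P(H|E) = 0.80329/1.8033 = 0.4455.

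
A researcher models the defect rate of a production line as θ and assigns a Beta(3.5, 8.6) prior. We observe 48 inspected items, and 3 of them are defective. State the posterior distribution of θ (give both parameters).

The binomial likelihood is conjugate to the Beta prior: with 3 successes and 45 failures, the posterior is Beta(3.5+3, 8.6+45) = Beta(6.5, 53.6).

Posterior: Beta(6.5, 53.6)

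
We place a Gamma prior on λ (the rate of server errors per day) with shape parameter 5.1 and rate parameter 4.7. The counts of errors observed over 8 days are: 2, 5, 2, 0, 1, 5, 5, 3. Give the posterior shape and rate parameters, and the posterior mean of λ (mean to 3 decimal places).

Posterior: Gamma(shape=28.1, rate=12.7); mean ≈ 2.213

Total count ∑xᵢ = 23 over n = 8 days.
Gamma is conjugate to the Poisson likelihood: posterior is Gamma(shape = 5.1+23 = 28.1, rate = 4.7+8 = 12.7).
E[λ | data] = 28.1/12.7 = 2.213.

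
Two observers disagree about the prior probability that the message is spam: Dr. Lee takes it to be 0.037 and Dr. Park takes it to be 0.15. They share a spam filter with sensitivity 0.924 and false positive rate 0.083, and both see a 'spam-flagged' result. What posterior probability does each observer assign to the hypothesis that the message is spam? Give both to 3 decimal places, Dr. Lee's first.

The likelihood ratio for a 'spam-flagged' result is 0.924/0.083 = 11.133.
Dr. Lee: prior odds 0.037/0.963 = 0.038422; posterior odds 0.42773; posterior probability 0.300.
Dr. Park: prior odds 0.15/0.85 = 0.17647; posterior odds 1.9646; posterior probability 0.663.

Dr. Lee: 0.300; Dr. Park: 0.663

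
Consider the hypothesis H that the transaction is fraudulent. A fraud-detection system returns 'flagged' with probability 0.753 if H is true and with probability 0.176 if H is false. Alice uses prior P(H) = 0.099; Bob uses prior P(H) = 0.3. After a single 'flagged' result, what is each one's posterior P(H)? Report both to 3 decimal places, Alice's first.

P('+'|H) = 0.753, P('+'|¬H) = 0.176.
Alice: numerator 0.753·0.099 = 0.074547; evidence = 0.074547+0.176·0.901 = 0.23312; posterior = 0.320.
Bob: numerator 0.753·0.3 = 0.22590; evidence = 0.22590+0.176·0.7 = 0.34910; posterior = 0.647.

Alice: 0.320; Bob: 0.647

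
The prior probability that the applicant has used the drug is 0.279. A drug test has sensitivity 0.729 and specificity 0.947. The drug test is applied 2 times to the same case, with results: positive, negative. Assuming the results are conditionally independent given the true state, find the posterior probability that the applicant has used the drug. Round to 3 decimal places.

Posterior P(H) ≈ 0.604

Let H be the event that the applicant has used the drug; start with P(H) = 0.279. P('positive'|H) = 0.729, P('positive'|¬H) = 0.053.
Update on result 1 ('positive'): P(H) ← 0.729·0.2790 / (0.729·0.2790 + 0.053·0.7210) = 0.20339/0.24160 = 0.8418.
Update on result 2 ('negative'): P(H) ← 0.271·0.8418 / (0.271·0.8418 + 0.947·0.1582) = 0.22814/0.37792 = 0.6037.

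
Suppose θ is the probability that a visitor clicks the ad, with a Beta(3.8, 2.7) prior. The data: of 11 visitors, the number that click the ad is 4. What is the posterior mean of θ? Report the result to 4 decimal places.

The binomial likelihood is conjugate to the Beta prior: with 4 successes and 7 failures, the posterior is Beta(3.8+4, 2.7+7) = Beta(7.8, 9.7).
Posterior mean = α/(α+β) = 7.8/17.5 = 0.4457.

Posterior mean ≈ 0.4457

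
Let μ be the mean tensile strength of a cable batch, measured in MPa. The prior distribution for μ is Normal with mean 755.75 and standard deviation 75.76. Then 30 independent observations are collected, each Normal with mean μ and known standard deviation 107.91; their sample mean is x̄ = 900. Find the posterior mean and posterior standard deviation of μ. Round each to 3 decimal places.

Posterior mean ≈ 890.863; posterior SD ≈ 19.067

Prior precision 1/τ₀² = 1/75.76² = 0.00017423; data precision n/σ² = 30/107.91² = 0.00257631.
Posterior precision = 0.00017423 + 0.00257631 = 0.00275054, giving posterior SD = 1/√0.00275054 = 19.067.
Posterior mean = (0.00017423·755.75 + 0.00257631·900) / 0.00275054 = 890.863.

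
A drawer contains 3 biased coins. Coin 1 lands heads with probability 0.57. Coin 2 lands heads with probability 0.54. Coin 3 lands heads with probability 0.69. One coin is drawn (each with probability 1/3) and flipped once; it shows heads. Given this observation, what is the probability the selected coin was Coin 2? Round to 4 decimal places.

Posterior probability ≈ 0.3000

Tabulate prior·likelihood by source: [1] prior 0.333333, lik 0.57, product 0.1900; [2] prior 0.333333, lik 0.54, product 0.1800; [3] prior 0.333333, lik 0.69, product 0.2300.
Normalizing constant = 0.60000; the posterior for Coin 2 is its product over the sum, 0.1800/0.60000 = 0.3000.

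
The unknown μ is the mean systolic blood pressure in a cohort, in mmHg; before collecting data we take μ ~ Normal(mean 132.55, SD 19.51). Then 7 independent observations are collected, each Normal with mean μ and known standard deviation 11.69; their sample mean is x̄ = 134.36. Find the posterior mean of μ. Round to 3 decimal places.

Posterior mean ≈ 134.272

With known σ, the Normal prior is conjugate. Weight on the data is w = (n/σ²)/(n/σ² + 1/τ₀²) = 0.0512235/(0.0512235+0.00262715) = 0.95121.
Posterior mean = w·x̄ + (1−w)·μ₀ = 0.95121·134.36 + 0.048786·132.55 = 134.272.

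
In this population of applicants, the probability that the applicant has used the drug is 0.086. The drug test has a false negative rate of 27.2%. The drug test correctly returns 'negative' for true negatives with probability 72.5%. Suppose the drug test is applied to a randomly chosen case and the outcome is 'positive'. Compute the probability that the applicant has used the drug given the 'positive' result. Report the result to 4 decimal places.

P(H | E) ≈ 0.1994

Let H be the event that the applicant has used the drug. P(H) = 0.086, so P(¬H) = 0.914. With E the 'positive' result, P(E|H) = 0.728 and P(E|¬H) = 0.275.
P(E) = 0.728·0.086 + 0.275·0.914 = 0.062608 + 0.25135 = 0.31396.
By Bayes' theorem, P(H|E) = 0.062608 / 0.31396 = 0.1994.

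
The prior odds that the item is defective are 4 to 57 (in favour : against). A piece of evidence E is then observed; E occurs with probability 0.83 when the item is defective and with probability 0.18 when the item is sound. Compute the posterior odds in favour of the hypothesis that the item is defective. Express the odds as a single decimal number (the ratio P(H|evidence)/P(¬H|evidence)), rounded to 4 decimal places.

Posterior odds ≈ 0.3236

Prior odds = 4/57 = 0.070175. In log-odds, ln(0.070175) = -2.6568.
Add log likelihood ratio: ln(4.6111) = 1.5285.
Posterior log-odds = -1.1283, so posterior odds = exp(-1.1283) = 0.32359.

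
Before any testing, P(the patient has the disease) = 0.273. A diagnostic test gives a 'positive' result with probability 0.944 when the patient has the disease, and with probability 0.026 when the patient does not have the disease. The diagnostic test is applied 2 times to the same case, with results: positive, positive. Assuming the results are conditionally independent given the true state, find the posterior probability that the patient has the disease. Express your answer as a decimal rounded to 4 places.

Let H be the event that the patient has the disease; start with P(H) = 0.273. P('positive'|H) = 0.944, P('positive'|¬H) = 0.026.
Update on result 1 ('positive'): P(H) ← 0.944·0.2730 / (0.944·0.2730 + 0.026·0.7270) = 0.25771/0.27661 = 0.9317.
Update on result 2 ('positive'): P(H) ← 0.944·0.9317 / (0.944·0.9317 + 0.026·0.0683) = 0.87949/0.88127 = 0.9980.

Posterior P(H) ≈ 0.9980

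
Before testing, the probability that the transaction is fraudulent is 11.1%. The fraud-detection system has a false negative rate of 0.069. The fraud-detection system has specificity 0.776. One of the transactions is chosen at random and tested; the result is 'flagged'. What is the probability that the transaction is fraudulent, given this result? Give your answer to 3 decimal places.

P(H | E) ≈ 0.342

Write H for 'the transaction is fraudulent'. Prior odds H:¬H = 0.111/0.889 = 0.12486. For the 'flagged' outcome, the likelihood ratio is 0.931/0.224 = 4.1562.
Posterior odds = 0.12486 × 4.1562 = 0.51895, so P(H|E) = 0.51895/(1+0.51895) = 0.342.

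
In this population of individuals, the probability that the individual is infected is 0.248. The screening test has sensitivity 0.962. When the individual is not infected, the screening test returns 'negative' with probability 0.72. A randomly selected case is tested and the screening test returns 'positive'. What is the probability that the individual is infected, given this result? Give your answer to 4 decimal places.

P(H | E) ≈ 0.5312

Let H be the event that the individual is infected. P(H) = 0.248, so P(¬H) = 0.752. With E the 'positive' result, P(E|H) = 0.962 and P(E|¬H) = 0.28.
P(E) = 0.962·0.248 + 0.28·0.752 = 0.23858 + 0.21056 = 0.44914.
By Bayes' theorem, P(H|E) = 0.23858 / 0.44914 = 0.5312.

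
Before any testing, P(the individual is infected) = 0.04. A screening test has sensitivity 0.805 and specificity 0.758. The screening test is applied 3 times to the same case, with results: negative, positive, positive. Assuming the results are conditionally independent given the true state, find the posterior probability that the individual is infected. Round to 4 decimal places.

Posterior P(H) ≈ 0.1060

With H the event that the individual is infected, the joint likelihood of the observed sequence is P(data|H) = 0.195·0.805·0.805 = 0.12636 and P(data|¬H) = 0.758·0.242·0.242 = 0.044392.
Bayes: P(H|data) = 0.04·0.12636 / (0.04·0.12636 + 0.96·0.044392) = 0.0050546/0.047670 = 0.1060.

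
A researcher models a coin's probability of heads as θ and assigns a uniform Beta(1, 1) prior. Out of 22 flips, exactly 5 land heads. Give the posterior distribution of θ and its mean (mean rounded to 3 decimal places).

Posterior: Beta(6, 18); mean ≈ 0.250

Observing 5 successes and 17 failures updates Beta(1, 1) by adding the success and failure counts to the two shape parameters: α = 1+5 = 6, β = 1+17 = 18.
Posterior mean = α/(α+β) = 6/24 = 0.250.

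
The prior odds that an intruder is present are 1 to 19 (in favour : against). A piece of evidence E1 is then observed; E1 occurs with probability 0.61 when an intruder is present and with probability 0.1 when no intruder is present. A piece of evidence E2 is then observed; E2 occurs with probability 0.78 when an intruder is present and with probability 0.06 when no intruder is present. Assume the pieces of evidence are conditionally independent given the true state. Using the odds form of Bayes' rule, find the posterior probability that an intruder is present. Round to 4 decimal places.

Posterior probability ≈ 0.8067

Prior odds = 1/19 = 0.052632. In log-odds, ln(0.052632) = -2.9444.
Add log likelihood ratios: ln(6.1000) + ln(13.000) = 4.3732.
Posterior log-odds = 1.4288, so posterior odds = exp(1.4288) = 4.1737. Converting, P(H|E) = 4.1737/5.1737 = 0.8067.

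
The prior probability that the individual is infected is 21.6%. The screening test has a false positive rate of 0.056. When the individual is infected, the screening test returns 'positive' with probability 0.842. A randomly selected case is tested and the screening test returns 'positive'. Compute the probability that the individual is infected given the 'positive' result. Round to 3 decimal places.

Write H for 'the individual is infected'. Prior odds H:¬H = 0.216/0.784 = 0.27551. For the 'positive' outcome, the likelihood ratio is 0.842/0.056 = 15.036.
Posterior odds = 0.27551 × 15.036 = 4.1425, so P(H|E) = 4.1425/(1+4.1425) = 0.806.

P(H | E) ≈ 0.806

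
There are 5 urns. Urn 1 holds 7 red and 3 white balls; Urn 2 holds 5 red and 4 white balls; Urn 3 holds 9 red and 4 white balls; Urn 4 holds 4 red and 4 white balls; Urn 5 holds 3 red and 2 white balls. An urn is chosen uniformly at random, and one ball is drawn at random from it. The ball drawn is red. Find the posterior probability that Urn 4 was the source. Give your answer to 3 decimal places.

Tabulate prior·likelihood by source: [1] prior 0.2, lik 0.7, product 0.1400; [2] prior 0.2, lik 0.5556, product 0.1111; [3] prior 0.2, lik 0.6923, product 0.1385; [4] prior 0.2, lik 0.5, product 0.1000; [5] prior 0.2, lik 0.6, product 0.1200.
Normalizing constant = 0.60957; the posterior for Urn 4 is its product over the sum, 0.1000/0.60957 = 0.164.

Posterior probability ≈ 0.164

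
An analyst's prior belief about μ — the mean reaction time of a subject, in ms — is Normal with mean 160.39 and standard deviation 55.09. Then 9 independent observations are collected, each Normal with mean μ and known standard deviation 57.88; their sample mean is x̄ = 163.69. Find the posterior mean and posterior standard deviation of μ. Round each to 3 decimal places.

Posterior mean ≈ 163.329; posterior SD ≈ 18.209

With known σ, the Normal prior is conjugate. Weight on the data is w = (n/σ²)/(n/σ² + 1/τ₀²) = 0.00268649/(0.00268649+0.00032950) = 0.89075.
Posterior mean = w·x̄ + (1−w)·μ₀ = 0.89075·163.69 + 0.10925·160.39 = 163.329. Posterior variance = 1/(0.00268649+0.00032950) = 331.566, so SD = 18.209.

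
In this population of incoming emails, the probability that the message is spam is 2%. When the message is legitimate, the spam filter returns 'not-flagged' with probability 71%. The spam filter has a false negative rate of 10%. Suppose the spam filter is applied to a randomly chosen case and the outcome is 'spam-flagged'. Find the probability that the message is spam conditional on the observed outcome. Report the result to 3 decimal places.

Let H be the event that the message is spam. P(H) = 0.02, so P(¬H) = 0.98. With E the 'spam-flagged' result, P(E|H) = 0.9 and P(E|¬H) = 0.29.
P(E) = 0.9·0.02 + 0.29·0.98 = 0.018000 + 0.28420 = 0.30220.
By Bayes' theorem, P(H|E) = 0.018000 / 0.30220 = 0.060.

P(H | E) ≈ 0.060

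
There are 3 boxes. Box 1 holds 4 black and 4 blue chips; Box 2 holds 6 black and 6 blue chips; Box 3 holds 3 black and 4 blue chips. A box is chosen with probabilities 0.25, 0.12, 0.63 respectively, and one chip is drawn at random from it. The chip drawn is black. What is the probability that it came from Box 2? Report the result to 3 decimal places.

Tabulate prior·likelihood by source: [1] prior 0.25, lik 0.5, product 0.1250; [2] prior 0.12, lik 0.5, product 0.06000; [3] prior 0.63, lik 0.4286, product 0.2700.
Normalizing constant = 0.45500; the posterior for Box 2 is its product over the sum, 0.06000/0.45500 = 0.132.

Posterior probability ≈ 0.132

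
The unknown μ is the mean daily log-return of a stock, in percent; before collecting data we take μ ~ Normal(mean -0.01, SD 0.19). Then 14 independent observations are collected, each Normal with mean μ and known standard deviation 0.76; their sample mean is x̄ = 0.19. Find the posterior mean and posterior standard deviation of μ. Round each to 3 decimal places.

Prior precision 1/τ₀² = 1/0.19² = 27.7008; data precision n/σ² = 14/0.76² = 24.2382.
Posterior precision = 27.7008 + 24.2382 = 51.9391, giving posterior SD = 1/√51.9391 = 0.139.
Posterior mean = (27.7008·-0.01 + 24.2382·0.19) / 51.9391 = 0.083.

Posterior mean ≈ 0.083; posterior SD ≈ 0.139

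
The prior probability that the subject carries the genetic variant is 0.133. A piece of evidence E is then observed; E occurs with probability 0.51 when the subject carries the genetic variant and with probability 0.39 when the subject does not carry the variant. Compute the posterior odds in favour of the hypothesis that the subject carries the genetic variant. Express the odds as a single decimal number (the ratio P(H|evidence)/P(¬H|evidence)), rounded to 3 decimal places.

Posterior odds ≈ 0.201

Prior odds = 0.133/(1−0.133) = 0.15340.
Likelihood ratio for E = 0.51/0.39 = 1.3077.
Posterior odds = prior odds × LR = 0.20060.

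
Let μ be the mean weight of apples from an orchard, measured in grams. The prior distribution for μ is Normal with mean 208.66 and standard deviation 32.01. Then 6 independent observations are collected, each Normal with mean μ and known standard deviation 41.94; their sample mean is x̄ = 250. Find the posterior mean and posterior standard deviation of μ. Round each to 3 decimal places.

Posterior mean ≈ 240.803; posterior SD ≈ 15.098

Prior precision 1/τ₀² = 1/32.01² = 0.00097595; data precision n/σ² = 6/41.94² = 0.00341110.
Posterior precision = 0.00097595 + 0.00341110 = 0.00438705, giving posterior SD = 1/√0.00438705 = 15.098.
Posterior mean = (0.00097595·208.66 + 0.00341110·250) / 0.00438705 = 240.803.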